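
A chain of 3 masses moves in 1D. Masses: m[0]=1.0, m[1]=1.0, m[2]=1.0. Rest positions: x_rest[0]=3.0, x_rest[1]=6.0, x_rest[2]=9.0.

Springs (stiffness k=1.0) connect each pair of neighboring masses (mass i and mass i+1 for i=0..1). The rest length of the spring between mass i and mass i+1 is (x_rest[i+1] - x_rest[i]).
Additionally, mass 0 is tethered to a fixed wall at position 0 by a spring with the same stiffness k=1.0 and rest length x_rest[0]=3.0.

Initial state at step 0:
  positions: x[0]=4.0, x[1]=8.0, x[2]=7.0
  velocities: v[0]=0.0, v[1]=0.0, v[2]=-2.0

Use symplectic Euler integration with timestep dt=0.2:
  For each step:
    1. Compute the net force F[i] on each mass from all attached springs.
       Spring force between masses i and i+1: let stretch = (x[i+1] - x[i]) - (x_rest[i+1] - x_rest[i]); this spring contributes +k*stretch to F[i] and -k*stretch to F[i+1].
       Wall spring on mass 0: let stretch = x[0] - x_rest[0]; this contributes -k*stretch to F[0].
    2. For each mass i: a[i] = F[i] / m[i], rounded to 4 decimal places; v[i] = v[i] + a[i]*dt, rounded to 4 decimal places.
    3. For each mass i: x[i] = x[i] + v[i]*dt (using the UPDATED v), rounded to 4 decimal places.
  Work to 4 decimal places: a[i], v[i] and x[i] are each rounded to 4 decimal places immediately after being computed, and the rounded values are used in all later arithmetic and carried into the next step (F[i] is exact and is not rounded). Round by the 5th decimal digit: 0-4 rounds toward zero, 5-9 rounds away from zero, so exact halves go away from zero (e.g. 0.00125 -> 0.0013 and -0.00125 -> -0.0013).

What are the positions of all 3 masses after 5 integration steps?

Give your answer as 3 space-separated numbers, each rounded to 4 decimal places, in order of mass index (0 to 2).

Step 0: x=[4.0000 8.0000 7.0000] v=[0.0000 0.0000 -2.0000]
Step 1: x=[4.0000 7.8000 6.7600] v=[0.0000 -1.0000 -1.2000]
Step 2: x=[3.9920 7.4064 6.6816] v=[-0.0400 -1.9680 -0.3920]
Step 3: x=[3.9609 6.8472 6.7522] v=[-0.1555 -2.7958 0.3530]
Step 4: x=[3.8868 6.1688 6.9466] v=[-0.3704 -3.3921 0.9720]
Step 5: x=[3.7485 5.4302 7.2299] v=[-0.6914 -3.6929 1.4164]

Answer: 3.7485 5.4302 7.2299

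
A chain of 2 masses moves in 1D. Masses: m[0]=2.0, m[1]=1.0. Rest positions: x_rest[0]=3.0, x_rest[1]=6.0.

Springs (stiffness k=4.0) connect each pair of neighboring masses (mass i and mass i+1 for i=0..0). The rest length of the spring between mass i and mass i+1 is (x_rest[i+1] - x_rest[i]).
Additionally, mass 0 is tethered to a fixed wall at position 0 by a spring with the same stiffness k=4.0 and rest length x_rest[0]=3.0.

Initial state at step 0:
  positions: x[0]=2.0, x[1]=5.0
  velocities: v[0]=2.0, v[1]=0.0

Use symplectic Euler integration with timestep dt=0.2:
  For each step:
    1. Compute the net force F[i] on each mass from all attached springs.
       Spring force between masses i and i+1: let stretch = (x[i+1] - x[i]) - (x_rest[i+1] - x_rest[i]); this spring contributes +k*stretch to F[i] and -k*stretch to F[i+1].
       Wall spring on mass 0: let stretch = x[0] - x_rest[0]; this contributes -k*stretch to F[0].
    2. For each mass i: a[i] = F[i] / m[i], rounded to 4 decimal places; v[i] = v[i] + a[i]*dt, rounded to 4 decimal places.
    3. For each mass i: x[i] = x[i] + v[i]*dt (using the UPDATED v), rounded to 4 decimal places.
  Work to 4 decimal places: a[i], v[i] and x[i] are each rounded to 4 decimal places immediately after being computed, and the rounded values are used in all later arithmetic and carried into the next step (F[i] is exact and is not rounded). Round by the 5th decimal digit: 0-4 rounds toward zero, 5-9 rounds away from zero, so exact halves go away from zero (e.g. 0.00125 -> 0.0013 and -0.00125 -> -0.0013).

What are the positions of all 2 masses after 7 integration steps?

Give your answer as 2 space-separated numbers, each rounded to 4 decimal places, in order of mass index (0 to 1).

Step 0: x=[2.0000 5.0000] v=[2.0000 0.0000]
Step 1: x=[2.4800 5.0000] v=[2.4000 0.0000]
Step 2: x=[2.9632 5.0768] v=[2.4160 0.3840]
Step 3: x=[3.3784 5.2954] v=[2.0762 1.0931]
Step 4: x=[3.6767 5.6873] v=[1.4916 1.9595]
Step 5: x=[3.8417 6.2375] v=[0.8252 2.7510]
Step 6: x=[3.8911 6.8844] v=[0.2468 3.2344]
Step 7: x=[3.8686 7.5324] v=[-0.1123 3.2398]

Answer: 3.8686 7.5324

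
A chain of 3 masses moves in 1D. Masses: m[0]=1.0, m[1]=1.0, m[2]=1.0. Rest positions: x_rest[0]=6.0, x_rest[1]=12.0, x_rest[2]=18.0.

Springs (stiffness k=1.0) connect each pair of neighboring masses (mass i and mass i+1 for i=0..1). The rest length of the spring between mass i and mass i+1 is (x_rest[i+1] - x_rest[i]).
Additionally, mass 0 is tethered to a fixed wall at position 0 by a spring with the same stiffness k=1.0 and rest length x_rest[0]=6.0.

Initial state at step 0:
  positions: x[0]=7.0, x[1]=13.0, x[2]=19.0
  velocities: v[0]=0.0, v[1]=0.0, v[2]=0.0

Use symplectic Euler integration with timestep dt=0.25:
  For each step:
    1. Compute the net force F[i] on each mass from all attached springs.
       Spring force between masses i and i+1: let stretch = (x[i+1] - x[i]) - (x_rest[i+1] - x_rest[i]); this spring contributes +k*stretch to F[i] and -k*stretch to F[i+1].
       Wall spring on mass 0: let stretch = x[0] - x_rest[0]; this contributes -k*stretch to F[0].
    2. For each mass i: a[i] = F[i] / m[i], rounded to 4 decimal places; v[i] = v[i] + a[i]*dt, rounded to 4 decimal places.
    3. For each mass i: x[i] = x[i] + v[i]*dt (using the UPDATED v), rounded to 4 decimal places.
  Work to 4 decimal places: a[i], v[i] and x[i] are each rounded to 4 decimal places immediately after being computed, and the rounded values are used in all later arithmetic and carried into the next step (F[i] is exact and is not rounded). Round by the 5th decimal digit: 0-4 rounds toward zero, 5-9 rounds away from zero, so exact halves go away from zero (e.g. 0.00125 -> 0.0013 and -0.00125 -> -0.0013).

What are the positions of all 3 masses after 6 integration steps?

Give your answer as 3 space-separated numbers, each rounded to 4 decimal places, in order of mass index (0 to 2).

Step 0: x=[7.0000 13.0000 19.0000] v=[0.0000 0.0000 0.0000]
Step 1: x=[6.9375 13.0000 19.0000] v=[-0.2500 0.0000 0.0000]
Step 2: x=[6.8203 12.9961 19.0000] v=[-0.4688 -0.0156 0.0000]
Step 3: x=[6.6628 12.9815 18.9998] v=[-0.6299 -0.0586 -0.0010]
Step 4: x=[6.4838 12.9481 18.9984] v=[-0.7159 -0.1337 -0.0056]
Step 5: x=[6.3036 12.8888 18.9939] v=[-0.7208 -0.2372 -0.0182]
Step 6: x=[6.1410 12.7995 18.9828] v=[-0.6504 -0.3572 -0.0445]

Answer: 6.1410 12.7995 18.9828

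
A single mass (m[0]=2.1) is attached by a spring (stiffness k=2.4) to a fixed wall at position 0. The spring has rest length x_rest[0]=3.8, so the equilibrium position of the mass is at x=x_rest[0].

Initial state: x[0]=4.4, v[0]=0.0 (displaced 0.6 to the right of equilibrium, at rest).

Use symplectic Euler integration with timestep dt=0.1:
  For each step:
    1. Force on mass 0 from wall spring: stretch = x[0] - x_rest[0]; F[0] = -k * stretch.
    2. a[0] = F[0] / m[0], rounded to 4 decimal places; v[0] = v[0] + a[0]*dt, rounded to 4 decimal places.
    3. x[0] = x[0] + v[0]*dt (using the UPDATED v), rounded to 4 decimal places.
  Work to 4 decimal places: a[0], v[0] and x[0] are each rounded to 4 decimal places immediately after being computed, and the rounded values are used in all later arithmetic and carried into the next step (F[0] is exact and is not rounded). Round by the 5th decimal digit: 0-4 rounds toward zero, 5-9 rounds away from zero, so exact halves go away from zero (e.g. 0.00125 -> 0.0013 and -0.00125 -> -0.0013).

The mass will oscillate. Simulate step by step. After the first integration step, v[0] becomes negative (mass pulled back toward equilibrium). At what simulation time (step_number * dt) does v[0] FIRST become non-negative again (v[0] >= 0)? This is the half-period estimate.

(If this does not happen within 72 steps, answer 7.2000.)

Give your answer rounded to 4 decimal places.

Answer: 3.0000

Derivation:
Step 0: x=[4.4000] v=[0.0000]
Step 1: x=[4.3931] v=[-0.0686]
Step 2: x=[4.3795] v=[-0.1364]
Step 3: x=[4.3592] v=[-0.2026]
Step 4: x=[4.3326] v=[-0.2665]
Step 5: x=[4.2999] v=[-0.3274]
Step 6: x=[4.2615] v=[-0.3845]
Step 7: x=[4.2178] v=[-0.4372]
Step 8: x=[4.1693] v=[-0.4850]
Step 9: x=[4.1166] v=[-0.5272]
Step 10: x=[4.0603] v=[-0.5634]
Step 11: x=[4.0010] v=[-0.5932]
Step 12: x=[3.9394] v=[-0.6162]
Step 13: x=[3.8762] v=[-0.6321]
Step 14: x=[3.8121] v=[-0.6408]
Step 15: x=[3.7479] v=[-0.6422]
Step 16: x=[3.6843] v=[-0.6363]
Step 17: x=[3.6220] v=[-0.6231]
Step 18: x=[3.5617] v=[-0.6028]
Step 19: x=[3.5041] v=[-0.5756]
Step 20: x=[3.4499] v=[-0.5418]
Step 21: x=[3.3997] v=[-0.5018]
Step 22: x=[3.3541] v=[-0.4561]
Step 23: x=[3.3136] v=[-0.4051]
Step 24: x=[3.2787] v=[-0.3495]
Step 25: x=[3.2497] v=[-0.2899]
Step 26: x=[3.2270] v=[-0.2270]
Step 27: x=[3.2109] v=[-0.1615]
Step 28: x=[3.2015] v=[-0.0942]
Step 29: x=[3.1989] v=[-0.0258]
Step 30: x=[3.2032] v=[0.0429]
First v>=0 after going negative at step 30, time=3.0000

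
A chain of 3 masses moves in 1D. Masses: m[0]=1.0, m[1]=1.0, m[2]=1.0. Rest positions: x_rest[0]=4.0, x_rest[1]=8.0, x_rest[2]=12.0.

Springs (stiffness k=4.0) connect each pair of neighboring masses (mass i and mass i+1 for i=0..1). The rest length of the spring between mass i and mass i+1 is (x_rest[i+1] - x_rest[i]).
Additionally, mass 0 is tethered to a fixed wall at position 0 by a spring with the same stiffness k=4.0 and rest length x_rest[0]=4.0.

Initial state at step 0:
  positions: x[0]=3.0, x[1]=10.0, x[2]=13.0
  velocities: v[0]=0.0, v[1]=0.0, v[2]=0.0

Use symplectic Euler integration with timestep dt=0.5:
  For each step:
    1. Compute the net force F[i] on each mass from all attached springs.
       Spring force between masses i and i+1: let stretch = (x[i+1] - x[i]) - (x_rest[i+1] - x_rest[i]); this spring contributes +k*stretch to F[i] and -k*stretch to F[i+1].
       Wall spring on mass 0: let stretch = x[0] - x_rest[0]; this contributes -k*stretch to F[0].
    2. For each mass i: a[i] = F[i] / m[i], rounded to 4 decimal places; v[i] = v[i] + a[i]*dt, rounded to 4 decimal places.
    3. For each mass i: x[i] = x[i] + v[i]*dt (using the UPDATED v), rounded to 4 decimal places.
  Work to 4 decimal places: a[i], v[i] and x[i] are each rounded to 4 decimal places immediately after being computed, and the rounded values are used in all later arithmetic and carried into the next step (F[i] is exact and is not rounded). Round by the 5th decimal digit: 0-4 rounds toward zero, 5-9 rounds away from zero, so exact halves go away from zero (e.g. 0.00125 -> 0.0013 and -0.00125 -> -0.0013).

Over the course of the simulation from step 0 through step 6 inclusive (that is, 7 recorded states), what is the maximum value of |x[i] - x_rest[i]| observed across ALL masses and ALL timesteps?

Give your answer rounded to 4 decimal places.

Step 0: x=[3.0000 10.0000 13.0000] v=[0.0000 0.0000 0.0000]
Step 1: x=[7.0000 6.0000 14.0000] v=[8.0000 -8.0000 2.0000]
Step 2: x=[3.0000 11.0000 11.0000] v=[-8.0000 10.0000 -6.0000]
Step 3: x=[4.0000 8.0000 12.0000] v=[2.0000 -6.0000 2.0000]
Step 4: x=[5.0000 5.0000 13.0000] v=[2.0000 -6.0000 2.0000]
Step 5: x=[1.0000 10.0000 10.0000] v=[-8.0000 10.0000 -6.0000]
Step 6: x=[5.0000 6.0000 11.0000] v=[8.0000 -8.0000 2.0000]
Max displacement = 3.0000

Answer: 3.0000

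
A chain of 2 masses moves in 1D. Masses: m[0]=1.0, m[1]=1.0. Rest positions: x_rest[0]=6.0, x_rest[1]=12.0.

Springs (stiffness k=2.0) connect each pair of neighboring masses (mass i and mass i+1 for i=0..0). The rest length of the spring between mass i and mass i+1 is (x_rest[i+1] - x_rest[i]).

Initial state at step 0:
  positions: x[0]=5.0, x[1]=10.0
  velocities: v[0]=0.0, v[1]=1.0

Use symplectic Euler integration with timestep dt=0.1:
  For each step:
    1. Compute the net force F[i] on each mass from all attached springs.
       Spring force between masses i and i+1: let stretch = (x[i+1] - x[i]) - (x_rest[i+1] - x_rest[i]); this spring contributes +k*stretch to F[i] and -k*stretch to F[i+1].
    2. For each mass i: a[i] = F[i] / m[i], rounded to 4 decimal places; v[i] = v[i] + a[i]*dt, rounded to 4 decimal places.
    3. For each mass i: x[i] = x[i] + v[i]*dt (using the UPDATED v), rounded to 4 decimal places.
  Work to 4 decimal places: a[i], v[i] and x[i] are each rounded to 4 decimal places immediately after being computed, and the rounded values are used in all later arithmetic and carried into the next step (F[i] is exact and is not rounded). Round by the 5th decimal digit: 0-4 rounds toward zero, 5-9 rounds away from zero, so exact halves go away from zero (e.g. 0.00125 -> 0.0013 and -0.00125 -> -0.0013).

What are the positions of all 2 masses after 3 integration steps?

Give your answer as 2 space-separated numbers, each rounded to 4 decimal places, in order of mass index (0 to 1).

Step 0: x=[5.0000 10.0000] v=[0.0000 1.0000]
Step 1: x=[4.9800 10.1200] v=[-0.2000 1.2000]
Step 2: x=[4.9428 10.2572] v=[-0.3720 1.3720]
Step 3: x=[4.8919 10.4081] v=[-0.5091 1.5091]

Answer: 4.8919 10.4081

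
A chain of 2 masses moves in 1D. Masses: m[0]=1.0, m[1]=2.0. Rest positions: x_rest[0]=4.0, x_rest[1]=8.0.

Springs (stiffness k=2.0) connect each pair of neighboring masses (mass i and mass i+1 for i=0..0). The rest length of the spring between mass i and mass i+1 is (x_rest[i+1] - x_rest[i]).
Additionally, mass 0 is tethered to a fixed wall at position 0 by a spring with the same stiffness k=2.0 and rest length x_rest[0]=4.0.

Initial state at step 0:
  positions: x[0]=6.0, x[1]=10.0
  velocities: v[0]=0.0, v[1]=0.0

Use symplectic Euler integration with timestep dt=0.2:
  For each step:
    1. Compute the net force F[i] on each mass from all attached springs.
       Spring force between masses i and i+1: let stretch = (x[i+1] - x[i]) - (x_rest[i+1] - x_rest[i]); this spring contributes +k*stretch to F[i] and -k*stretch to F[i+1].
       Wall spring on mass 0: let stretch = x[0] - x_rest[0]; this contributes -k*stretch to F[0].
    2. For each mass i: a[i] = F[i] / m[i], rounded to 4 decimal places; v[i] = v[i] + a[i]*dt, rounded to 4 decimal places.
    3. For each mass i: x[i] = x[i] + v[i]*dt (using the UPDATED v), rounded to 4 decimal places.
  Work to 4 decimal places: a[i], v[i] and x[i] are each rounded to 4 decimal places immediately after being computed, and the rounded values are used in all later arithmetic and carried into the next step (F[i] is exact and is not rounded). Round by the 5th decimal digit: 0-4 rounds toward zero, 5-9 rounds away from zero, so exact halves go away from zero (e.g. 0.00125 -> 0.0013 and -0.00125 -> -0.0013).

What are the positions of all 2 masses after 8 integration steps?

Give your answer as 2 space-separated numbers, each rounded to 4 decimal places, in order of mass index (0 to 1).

Answer: 3.8614 9.1423

Derivation:
Step 0: x=[6.0000 10.0000] v=[0.0000 0.0000]
Step 1: x=[5.8400 10.0000] v=[-0.8000 0.0000]
Step 2: x=[5.5456 9.9936] v=[-1.4720 -0.0320]
Step 3: x=[5.1634 9.9693] v=[-1.9110 -0.1216]
Step 4: x=[4.7526 9.9127] v=[-2.0540 -0.2828]
Step 5: x=[4.3744 9.8097] v=[-1.8910 -0.5148]
Step 6: x=[4.0811 9.6493] v=[-1.4666 -0.8019]
Step 7: x=[3.9067 9.4262] v=[-0.8718 -1.1155]
Step 8: x=[3.8614 9.1423] v=[-0.2267 -1.4194]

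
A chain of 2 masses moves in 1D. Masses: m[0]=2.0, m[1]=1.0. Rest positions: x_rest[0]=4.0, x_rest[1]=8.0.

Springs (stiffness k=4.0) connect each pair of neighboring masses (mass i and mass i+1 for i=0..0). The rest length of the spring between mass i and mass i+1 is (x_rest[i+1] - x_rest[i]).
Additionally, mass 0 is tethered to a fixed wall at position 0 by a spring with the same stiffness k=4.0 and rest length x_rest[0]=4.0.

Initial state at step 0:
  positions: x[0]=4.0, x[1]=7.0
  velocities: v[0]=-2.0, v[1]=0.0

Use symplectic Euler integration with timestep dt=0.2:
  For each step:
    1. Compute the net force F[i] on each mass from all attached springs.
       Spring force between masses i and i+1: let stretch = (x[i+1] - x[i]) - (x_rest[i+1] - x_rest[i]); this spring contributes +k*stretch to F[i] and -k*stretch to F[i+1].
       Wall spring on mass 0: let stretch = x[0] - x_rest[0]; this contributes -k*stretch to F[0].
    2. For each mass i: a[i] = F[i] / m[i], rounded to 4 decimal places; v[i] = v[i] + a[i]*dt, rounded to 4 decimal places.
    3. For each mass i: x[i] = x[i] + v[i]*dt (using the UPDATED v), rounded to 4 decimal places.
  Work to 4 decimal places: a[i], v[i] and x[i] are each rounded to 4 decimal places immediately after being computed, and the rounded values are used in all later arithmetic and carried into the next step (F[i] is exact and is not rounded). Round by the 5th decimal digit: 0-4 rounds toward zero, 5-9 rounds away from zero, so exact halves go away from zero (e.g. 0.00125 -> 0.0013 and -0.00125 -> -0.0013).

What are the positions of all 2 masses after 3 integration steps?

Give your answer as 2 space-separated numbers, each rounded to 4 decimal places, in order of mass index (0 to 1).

Answer: 2.6815 7.5427

Derivation:
Step 0: x=[4.0000 7.0000] v=[-2.0000 0.0000]
Step 1: x=[3.5200 7.1600] v=[-2.4000 0.8000]
Step 2: x=[3.0496 7.3776] v=[-2.3520 1.0880]
Step 3: x=[2.6815 7.5427] v=[-1.8406 0.8256]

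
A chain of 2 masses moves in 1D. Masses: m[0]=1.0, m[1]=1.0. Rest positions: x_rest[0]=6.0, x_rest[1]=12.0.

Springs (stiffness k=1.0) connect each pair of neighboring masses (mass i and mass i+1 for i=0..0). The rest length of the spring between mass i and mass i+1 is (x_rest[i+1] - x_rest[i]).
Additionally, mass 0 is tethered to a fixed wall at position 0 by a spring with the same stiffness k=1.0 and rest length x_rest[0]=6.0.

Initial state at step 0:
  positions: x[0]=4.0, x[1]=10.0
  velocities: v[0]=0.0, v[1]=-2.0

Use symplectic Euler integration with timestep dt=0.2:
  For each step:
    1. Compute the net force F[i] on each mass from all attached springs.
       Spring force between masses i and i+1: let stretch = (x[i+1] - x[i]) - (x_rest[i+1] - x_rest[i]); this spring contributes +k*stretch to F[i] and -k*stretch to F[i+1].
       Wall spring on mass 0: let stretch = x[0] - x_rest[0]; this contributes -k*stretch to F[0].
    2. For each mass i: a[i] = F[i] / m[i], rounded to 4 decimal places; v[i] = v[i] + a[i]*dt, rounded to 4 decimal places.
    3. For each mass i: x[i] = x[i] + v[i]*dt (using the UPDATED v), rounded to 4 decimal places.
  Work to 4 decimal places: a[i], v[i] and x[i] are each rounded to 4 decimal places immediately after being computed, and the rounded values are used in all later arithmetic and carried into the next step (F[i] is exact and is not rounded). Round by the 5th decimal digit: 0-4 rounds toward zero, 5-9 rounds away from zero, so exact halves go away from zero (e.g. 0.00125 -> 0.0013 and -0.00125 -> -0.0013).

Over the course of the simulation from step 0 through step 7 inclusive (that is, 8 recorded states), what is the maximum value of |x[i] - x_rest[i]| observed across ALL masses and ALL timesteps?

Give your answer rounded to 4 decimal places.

Step 0: x=[4.0000 10.0000] v=[0.0000 -2.0000]
Step 1: x=[4.0800 9.6000] v=[0.4000 -2.0000]
Step 2: x=[4.2176 9.2192] v=[0.6880 -1.9040]
Step 3: x=[4.3866 8.8783] v=[0.8448 -1.7043]
Step 4: x=[4.5598 8.5978] v=[0.8658 -1.4026]
Step 5: x=[4.7121 8.3958] v=[0.7614 -1.0102]
Step 6: x=[4.8232 8.2864] v=[0.5557 -0.5469]
Step 7: x=[4.8799 8.2785] v=[0.2837 -0.0395]
Max displacement = 3.7215

Answer: 3.7215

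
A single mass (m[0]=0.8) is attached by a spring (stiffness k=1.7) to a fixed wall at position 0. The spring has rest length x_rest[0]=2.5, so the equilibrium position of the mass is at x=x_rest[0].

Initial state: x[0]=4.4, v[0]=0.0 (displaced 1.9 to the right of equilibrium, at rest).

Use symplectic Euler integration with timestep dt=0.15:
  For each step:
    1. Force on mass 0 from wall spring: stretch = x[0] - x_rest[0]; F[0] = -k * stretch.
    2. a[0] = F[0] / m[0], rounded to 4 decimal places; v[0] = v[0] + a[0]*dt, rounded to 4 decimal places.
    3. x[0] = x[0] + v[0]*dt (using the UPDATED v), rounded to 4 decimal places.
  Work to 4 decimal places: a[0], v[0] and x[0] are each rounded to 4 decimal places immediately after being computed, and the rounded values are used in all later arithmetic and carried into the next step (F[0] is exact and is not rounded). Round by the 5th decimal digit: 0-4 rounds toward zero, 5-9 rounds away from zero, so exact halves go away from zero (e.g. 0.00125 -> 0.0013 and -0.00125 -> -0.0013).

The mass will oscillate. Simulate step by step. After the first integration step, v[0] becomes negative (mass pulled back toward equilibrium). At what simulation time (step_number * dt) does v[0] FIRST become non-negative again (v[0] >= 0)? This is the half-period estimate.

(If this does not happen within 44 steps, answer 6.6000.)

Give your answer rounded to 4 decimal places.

Step 0: x=[4.4000] v=[0.0000]
Step 1: x=[4.3092] v=[-0.6056]
Step 2: x=[4.1319] v=[-1.1823]
Step 3: x=[3.8765] v=[-1.7025]
Step 4: x=[3.5553] v=[-2.1413]
Step 5: x=[3.1836] v=[-2.4777]
Step 6: x=[2.7793] v=[-2.6956]
Step 7: x=[2.3616] v=[-2.7846]
Step 8: x=[1.9505] v=[-2.7405]
Step 9: x=[1.5657] v=[-2.5653]
Step 10: x=[1.2256] v=[-2.2675]
Step 11: x=[0.9464] v=[-1.8613]
Step 12: x=[0.7415] v=[-1.3661]
Step 13: x=[0.6207] v=[-0.8056]
Step 14: x=[0.5897] v=[-0.2066]
Step 15: x=[0.6500] v=[0.4023]
First v>=0 after going negative at step 15, time=2.2500

Answer: 2.2500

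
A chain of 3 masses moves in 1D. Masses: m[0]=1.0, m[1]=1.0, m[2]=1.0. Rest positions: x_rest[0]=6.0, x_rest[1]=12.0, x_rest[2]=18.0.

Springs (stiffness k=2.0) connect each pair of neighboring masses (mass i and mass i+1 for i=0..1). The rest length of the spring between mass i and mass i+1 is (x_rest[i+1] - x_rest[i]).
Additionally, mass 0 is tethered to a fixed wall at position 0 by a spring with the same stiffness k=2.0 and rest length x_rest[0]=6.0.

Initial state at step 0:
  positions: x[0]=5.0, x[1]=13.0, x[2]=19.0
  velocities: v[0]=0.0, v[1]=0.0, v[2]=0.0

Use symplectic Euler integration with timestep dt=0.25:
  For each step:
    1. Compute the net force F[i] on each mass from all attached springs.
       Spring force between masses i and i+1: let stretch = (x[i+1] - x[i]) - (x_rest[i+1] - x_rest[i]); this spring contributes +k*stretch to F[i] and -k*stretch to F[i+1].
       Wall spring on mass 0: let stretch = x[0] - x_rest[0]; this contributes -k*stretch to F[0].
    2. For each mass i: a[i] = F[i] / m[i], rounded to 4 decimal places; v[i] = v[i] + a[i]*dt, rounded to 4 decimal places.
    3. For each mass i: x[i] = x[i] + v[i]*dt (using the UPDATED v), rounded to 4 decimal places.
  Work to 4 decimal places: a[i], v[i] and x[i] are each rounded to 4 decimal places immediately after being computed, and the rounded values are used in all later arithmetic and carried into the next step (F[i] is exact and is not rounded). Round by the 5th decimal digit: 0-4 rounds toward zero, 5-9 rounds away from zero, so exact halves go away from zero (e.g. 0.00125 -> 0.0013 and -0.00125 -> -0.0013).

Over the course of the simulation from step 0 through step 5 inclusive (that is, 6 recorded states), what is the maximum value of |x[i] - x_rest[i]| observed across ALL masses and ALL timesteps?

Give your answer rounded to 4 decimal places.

Answer: 1.3608

Derivation:
Step 0: x=[5.0000 13.0000 19.0000] v=[0.0000 0.0000 0.0000]
Step 1: x=[5.3750 12.7500 19.0000] v=[1.5000 -1.0000 0.0000]
Step 2: x=[6.0000 12.3594 18.9688] v=[2.5000 -1.5625 -0.1250]
Step 3: x=[6.6699 12.0000 18.8614] v=[2.6797 -1.4375 -0.4297]
Step 4: x=[7.1724 11.8320 18.6463] v=[2.0098 -0.6719 -0.8604]
Step 5: x=[7.3608 11.9334 18.3294] v=[0.7534 0.4055 -1.2676]
Max displacement = 1.3608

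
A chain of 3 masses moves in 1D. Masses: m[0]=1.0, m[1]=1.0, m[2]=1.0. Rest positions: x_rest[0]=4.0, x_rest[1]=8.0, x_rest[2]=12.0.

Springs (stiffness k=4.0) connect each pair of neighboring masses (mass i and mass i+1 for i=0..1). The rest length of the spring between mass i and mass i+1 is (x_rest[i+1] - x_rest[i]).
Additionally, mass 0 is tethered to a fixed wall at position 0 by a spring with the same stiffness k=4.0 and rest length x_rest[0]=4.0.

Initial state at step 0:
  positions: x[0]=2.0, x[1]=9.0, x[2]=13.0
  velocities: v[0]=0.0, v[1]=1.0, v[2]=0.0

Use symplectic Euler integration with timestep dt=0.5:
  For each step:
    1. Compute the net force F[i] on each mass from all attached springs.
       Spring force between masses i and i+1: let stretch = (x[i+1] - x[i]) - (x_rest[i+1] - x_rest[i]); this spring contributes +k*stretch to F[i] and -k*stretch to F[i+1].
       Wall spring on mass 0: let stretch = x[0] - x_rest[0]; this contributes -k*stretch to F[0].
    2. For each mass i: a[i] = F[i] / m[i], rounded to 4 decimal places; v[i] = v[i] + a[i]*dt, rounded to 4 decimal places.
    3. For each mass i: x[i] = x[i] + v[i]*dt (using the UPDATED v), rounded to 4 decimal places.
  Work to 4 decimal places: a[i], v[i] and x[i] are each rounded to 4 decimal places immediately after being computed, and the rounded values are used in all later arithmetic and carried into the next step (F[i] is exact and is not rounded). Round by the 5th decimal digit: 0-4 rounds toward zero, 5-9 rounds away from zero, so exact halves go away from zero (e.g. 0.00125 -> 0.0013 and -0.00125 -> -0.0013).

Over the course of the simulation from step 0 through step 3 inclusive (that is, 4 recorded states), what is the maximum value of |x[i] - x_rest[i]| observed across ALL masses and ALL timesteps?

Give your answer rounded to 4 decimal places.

Step 0: x=[2.0000 9.0000 13.0000] v=[0.0000 1.0000 0.0000]
Step 1: x=[7.0000 6.5000 13.0000] v=[10.0000 -5.0000 0.0000]
Step 2: x=[4.5000 11.0000 10.5000] v=[-5.0000 9.0000 -5.0000]
Step 3: x=[4.0000 8.5000 12.5000] v=[-1.0000 -5.0000 4.0000]
Max displacement = 3.0000

Answer: 3.0000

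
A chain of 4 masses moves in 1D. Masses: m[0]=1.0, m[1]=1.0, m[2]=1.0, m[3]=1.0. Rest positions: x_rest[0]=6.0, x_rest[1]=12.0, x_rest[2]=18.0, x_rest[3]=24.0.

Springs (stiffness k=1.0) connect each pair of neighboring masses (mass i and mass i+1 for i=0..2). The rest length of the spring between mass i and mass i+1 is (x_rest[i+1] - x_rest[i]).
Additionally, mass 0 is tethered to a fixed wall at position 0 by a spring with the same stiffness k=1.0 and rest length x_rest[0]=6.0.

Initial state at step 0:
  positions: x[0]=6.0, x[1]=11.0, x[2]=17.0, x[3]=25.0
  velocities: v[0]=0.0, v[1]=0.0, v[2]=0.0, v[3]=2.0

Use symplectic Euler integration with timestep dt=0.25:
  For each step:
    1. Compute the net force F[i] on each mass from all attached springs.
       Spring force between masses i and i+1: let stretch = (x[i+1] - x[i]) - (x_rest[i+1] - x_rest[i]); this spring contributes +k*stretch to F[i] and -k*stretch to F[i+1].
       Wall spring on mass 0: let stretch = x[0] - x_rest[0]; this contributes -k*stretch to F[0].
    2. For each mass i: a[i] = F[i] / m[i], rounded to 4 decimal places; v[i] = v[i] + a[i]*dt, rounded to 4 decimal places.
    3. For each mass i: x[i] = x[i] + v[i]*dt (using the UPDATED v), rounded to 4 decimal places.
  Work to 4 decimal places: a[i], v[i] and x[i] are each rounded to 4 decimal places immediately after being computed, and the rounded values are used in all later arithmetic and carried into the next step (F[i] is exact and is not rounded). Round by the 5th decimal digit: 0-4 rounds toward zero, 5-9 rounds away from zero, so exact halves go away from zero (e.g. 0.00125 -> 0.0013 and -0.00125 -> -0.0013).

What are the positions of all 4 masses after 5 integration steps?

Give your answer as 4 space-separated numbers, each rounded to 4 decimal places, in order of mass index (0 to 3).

Step 0: x=[6.0000 11.0000 17.0000 25.0000] v=[0.0000 0.0000 0.0000 2.0000]
Step 1: x=[5.9375 11.0625 17.1250 25.3750] v=[-0.2500 0.2500 0.5000 1.5000]
Step 2: x=[5.8242 11.1836 17.3867 25.6094] v=[-0.4531 0.4844 1.0469 0.9375]
Step 3: x=[5.6819 11.3574 17.7747 25.7049] v=[-0.5693 0.6953 1.5518 0.3818]
Step 4: x=[5.5392 11.5776 18.2572 25.6797] v=[-0.5709 0.8808 1.9300 -0.1008]
Step 5: x=[5.4277 11.8379 18.7861 25.5656] v=[-0.4461 1.0411 2.1157 -0.4564]

Answer: 5.4277 11.8379 18.7861 25.5656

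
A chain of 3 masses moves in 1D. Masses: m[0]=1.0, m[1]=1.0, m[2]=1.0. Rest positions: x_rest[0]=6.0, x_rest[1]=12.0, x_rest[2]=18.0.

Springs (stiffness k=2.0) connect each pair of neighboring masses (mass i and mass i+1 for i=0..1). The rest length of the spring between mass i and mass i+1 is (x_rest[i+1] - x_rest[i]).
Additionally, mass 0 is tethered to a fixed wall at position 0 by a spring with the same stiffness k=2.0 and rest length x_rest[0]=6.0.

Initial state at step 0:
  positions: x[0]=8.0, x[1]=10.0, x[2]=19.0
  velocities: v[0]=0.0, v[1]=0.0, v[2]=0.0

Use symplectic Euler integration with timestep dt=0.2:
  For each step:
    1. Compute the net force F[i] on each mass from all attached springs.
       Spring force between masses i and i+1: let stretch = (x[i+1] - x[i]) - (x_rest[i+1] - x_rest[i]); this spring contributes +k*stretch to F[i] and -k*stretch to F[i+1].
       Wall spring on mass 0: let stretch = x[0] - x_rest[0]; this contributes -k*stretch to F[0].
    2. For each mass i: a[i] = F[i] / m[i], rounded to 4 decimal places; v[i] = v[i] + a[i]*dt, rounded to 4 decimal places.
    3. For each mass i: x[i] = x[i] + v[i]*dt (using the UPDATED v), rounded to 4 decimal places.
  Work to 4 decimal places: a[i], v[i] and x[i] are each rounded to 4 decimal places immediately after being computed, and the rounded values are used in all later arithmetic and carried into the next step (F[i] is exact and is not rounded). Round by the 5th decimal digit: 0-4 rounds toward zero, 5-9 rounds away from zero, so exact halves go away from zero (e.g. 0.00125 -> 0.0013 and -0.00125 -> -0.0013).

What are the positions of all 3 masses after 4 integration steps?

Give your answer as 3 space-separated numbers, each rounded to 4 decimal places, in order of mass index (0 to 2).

Answer: 4.8135 13.6508 17.4461

Derivation:
Step 0: x=[8.0000 10.0000 19.0000] v=[0.0000 0.0000 0.0000]
Step 1: x=[7.5200 10.5600 18.7600] v=[-2.4000 2.8000 -1.2000]
Step 2: x=[6.6816 11.5328 18.3440] v=[-4.1920 4.8640 -2.0800]
Step 3: x=[5.6968 12.6624 17.8631] v=[-4.9242 5.6480 -2.4045]
Step 4: x=[4.8135 13.6508 17.4461] v=[-4.4167 4.9420 -2.0848]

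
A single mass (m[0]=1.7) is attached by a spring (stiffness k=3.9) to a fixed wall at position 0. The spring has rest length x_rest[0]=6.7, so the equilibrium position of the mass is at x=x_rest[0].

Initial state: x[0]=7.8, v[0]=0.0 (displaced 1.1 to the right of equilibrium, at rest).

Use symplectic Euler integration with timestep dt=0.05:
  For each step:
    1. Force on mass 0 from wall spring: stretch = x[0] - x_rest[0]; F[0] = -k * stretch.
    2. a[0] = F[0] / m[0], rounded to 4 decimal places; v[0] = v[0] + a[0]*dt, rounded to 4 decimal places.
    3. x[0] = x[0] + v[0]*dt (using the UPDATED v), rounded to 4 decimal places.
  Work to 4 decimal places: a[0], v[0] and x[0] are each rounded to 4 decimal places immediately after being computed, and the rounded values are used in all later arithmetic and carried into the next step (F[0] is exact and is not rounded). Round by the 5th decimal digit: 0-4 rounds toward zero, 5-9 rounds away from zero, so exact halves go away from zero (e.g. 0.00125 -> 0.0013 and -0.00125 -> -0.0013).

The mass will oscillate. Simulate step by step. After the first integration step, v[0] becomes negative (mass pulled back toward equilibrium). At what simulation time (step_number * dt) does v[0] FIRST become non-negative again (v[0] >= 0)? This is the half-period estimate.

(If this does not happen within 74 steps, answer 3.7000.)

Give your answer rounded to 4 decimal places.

Answer: 2.1000

Derivation:
Step 0: x=[7.8000] v=[0.0000]
Step 1: x=[7.7937] v=[-0.1262]
Step 2: x=[7.7811] v=[-0.2517]
Step 3: x=[7.7623] v=[-0.3757]
Step 4: x=[7.7374] v=[-0.4976]
Step 5: x=[7.7066] v=[-0.6166]
Step 6: x=[7.6700] v=[-0.7321]
Step 7: x=[7.6278] v=[-0.8434]
Step 8: x=[7.5803] v=[-0.9498]
Step 9: x=[7.5278] v=[-1.0508]
Step 10: x=[7.4705] v=[-1.1458]
Step 11: x=[7.4088] v=[-1.2342]
Step 12: x=[7.3430] v=[-1.3155]
Step 13: x=[7.2735] v=[-1.3893]
Step 14: x=[7.2007] v=[-1.4551]
Step 15: x=[7.1251] v=[-1.5125]
Step 16: x=[7.0470] v=[-1.5613]
Step 17: x=[6.9669] v=[-1.6011]
Step 18: x=[6.8853] v=[-1.6317]
Step 19: x=[6.8027] v=[-1.6530]
Step 20: x=[6.7195] v=[-1.6648]
Step 21: x=[6.6362] v=[-1.6670]
Step 22: x=[6.5532] v=[-1.6597]
Step 23: x=[6.4711] v=[-1.6429]
Step 24: x=[6.3903] v=[-1.6166]
Step 25: x=[6.3112] v=[-1.5811]
Step 26: x=[6.2344] v=[-1.5365]
Step 27: x=[6.1602] v=[-1.4831]
Step 28: x=[6.0891] v=[-1.4212]
Step 29: x=[6.0215] v=[-1.3511]
Step 30: x=[5.9578] v=[-1.2733]
Step 31: x=[5.8984] v=[-1.1882]
Step 32: x=[5.8436] v=[-1.0963]
Step 33: x=[5.7937] v=[-0.9981]
Step 34: x=[5.7490] v=[-0.8941]
Step 35: x=[5.7098] v=[-0.7850]
Step 36: x=[5.6762] v=[-0.6714]
Step 37: x=[5.6485] v=[-0.5540]
Step 38: x=[5.6268] v=[-0.4334]
Step 39: x=[5.6113] v=[-0.3103]
Step 40: x=[5.6020] v=[-0.1854]
Step 41: x=[5.5990] v=[-0.0595]
Step 42: x=[5.6023] v=[0.0668]
First v>=0 after going negative at step 42, time=2.1000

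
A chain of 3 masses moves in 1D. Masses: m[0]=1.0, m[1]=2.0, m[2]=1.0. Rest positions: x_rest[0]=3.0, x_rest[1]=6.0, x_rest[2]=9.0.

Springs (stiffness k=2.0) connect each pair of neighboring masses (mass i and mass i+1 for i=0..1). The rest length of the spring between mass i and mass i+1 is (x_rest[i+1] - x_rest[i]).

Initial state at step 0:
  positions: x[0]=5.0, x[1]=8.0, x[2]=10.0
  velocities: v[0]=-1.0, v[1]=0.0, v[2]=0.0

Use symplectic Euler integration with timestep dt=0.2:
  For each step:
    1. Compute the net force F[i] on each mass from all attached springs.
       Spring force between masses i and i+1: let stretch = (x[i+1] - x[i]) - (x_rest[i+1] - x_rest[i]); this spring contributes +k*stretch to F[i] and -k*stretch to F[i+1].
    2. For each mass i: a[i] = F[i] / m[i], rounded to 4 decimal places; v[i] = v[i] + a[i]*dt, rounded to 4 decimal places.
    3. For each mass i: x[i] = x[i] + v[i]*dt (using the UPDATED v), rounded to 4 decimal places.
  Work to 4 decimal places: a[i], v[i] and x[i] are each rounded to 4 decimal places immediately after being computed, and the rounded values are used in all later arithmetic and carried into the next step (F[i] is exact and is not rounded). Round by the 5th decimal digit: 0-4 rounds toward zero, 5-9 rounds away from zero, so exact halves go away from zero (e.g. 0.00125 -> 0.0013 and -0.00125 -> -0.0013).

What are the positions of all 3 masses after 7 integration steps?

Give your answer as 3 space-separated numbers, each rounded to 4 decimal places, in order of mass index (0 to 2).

Answer: 4.0188 7.1871 11.2069

Derivation:
Step 0: x=[5.0000 8.0000 10.0000] v=[-1.0000 0.0000 0.0000]
Step 1: x=[4.8000 7.9600 10.0800] v=[-1.0000 -0.2000 0.4000]
Step 2: x=[4.6128 7.8784 10.2304] v=[-0.9360 -0.4080 0.7520]
Step 3: x=[4.4468 7.7603 10.4326] v=[-0.8298 -0.5907 1.0112]
Step 4: x=[4.3059 7.6165 10.6611] v=[-0.7044 -0.7189 1.1423]
Step 5: x=[4.1899 7.4621 10.8860] v=[-0.5802 -0.7721 1.1245]
Step 6: x=[4.0956 7.3137 11.0770] v=[-0.4713 -0.7418 0.9549]
Step 7: x=[4.0188 7.1871 11.2069] v=[-0.3841 -0.6328 0.6496]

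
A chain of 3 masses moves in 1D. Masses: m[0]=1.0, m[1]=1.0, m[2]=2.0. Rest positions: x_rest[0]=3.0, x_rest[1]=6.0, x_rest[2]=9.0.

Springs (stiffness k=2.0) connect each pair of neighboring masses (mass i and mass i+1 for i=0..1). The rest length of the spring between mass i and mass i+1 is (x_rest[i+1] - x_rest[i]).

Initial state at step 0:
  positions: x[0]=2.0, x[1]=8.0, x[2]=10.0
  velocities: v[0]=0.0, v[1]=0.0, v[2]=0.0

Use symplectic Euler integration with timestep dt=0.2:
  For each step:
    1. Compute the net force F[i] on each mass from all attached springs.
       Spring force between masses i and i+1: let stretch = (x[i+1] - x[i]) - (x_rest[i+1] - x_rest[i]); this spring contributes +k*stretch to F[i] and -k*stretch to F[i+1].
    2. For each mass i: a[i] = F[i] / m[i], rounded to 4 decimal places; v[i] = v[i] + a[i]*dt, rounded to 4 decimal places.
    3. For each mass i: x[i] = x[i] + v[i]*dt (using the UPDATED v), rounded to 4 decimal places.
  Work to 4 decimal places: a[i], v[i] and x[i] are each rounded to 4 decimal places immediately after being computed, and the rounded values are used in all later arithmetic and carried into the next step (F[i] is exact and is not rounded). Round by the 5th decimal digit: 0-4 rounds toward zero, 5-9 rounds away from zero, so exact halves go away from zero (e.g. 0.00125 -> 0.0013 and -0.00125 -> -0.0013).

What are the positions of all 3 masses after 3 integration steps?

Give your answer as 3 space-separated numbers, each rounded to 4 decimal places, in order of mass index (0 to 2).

Answer: 3.2255 6.4315 10.1715

Derivation:
Step 0: x=[2.0000 8.0000 10.0000] v=[0.0000 0.0000 0.0000]
Step 1: x=[2.2400 7.6800 10.0400] v=[1.2000 -1.6000 0.2000]
Step 2: x=[2.6752 7.1136 10.1056] v=[2.1760 -2.8320 0.3280]
Step 3: x=[3.2255 6.4315 10.1715] v=[2.7514 -3.4106 0.3296]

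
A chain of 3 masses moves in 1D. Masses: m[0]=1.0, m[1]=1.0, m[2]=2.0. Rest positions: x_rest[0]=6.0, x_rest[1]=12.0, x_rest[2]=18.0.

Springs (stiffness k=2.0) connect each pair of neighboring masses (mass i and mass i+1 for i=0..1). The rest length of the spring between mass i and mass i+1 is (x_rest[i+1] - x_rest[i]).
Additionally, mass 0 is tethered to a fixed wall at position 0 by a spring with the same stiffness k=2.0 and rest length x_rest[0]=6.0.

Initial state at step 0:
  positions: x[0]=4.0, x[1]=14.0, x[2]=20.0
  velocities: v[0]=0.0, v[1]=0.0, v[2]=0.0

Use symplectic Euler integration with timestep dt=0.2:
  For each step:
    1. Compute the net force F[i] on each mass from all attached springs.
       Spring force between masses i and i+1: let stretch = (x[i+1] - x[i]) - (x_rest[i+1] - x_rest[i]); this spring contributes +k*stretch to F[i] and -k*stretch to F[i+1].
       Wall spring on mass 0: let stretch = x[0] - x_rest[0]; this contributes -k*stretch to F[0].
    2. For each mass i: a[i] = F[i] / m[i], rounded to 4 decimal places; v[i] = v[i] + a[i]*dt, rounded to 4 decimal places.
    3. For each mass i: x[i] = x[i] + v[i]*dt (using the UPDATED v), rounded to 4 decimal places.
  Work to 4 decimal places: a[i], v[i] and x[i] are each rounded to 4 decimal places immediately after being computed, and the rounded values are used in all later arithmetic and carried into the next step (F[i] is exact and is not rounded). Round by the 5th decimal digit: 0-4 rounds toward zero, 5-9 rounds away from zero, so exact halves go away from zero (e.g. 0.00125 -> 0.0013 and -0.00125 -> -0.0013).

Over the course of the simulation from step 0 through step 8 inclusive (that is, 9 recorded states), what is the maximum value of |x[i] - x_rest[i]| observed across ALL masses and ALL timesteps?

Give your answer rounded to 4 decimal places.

Step 0: x=[4.0000 14.0000 20.0000] v=[0.0000 0.0000 0.0000]
Step 1: x=[4.4800 13.6800 20.0000] v=[2.4000 -1.6000 0.0000]
Step 2: x=[5.3376 13.1296 19.9872] v=[4.2880 -2.7520 -0.0640]
Step 3: x=[6.3916 12.5044 19.9401] v=[5.2698 -3.1258 -0.2355]
Step 4: x=[7.4233 11.9851 19.8356] v=[5.1583 -2.5966 -0.5226]
Step 5: x=[8.2260 11.7289 19.6571] v=[4.0137 -1.2811 -0.8927]
Step 6: x=[8.6509 11.8267 19.4014] v=[2.1245 0.4890 -1.2783]
Step 7: x=[8.6378 12.2764 19.0828] v=[-0.0655 2.2486 -1.5932]
Step 8: x=[8.2248 12.9795 18.7319] v=[-2.0652 3.5157 -1.7545]
Max displacement = 2.6509

Answer: 2.6509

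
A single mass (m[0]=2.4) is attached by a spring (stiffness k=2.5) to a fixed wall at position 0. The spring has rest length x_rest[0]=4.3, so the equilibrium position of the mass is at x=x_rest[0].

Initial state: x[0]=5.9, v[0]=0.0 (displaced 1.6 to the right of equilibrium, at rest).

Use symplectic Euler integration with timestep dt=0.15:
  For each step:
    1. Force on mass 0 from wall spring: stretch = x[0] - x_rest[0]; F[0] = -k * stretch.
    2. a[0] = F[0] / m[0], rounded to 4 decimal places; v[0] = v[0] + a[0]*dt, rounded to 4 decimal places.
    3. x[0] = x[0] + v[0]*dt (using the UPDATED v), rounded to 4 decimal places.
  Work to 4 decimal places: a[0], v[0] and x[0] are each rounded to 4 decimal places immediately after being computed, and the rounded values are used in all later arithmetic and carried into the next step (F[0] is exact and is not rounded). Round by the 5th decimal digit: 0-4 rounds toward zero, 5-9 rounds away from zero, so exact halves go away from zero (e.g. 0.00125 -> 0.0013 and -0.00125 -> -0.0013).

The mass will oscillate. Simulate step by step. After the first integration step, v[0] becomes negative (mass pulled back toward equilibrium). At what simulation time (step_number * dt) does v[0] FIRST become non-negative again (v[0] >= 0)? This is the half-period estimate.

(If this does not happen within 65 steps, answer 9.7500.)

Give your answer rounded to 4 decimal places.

Step 0: x=[5.9000] v=[0.0000]
Step 1: x=[5.8625] v=[-0.2500]
Step 2: x=[5.7884] v=[-0.4941]
Step 3: x=[5.6794] v=[-0.7267]
Step 4: x=[5.5381] v=[-0.9422]
Step 5: x=[5.3677] v=[-1.1357]
Step 6: x=[5.1723] v=[-1.3025]
Step 7: x=[4.9565] v=[-1.4388]
Step 8: x=[4.7253] v=[-1.5414]
Step 9: x=[4.4841] v=[-1.6079]
Step 10: x=[4.2386] v=[-1.6367]
Step 11: x=[3.9945] v=[-1.6271]
Step 12: x=[3.7576] v=[-1.5794]
Step 13: x=[3.5334] v=[-1.4947]
Step 14: x=[3.3272] v=[-1.3749]
Step 15: x=[3.1438] v=[-1.2229]
Step 16: x=[2.9875] v=[-1.0422]
Step 17: x=[2.8619] v=[-0.8371]
Step 18: x=[2.7700] v=[-0.6124]
Step 19: x=[2.7140] v=[-0.3733]
Step 20: x=[2.6952] v=[-0.1255]
Step 21: x=[2.7140] v=[0.1253]
First v>=0 after going negative at step 21, time=3.1500

Answer: 3.1500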